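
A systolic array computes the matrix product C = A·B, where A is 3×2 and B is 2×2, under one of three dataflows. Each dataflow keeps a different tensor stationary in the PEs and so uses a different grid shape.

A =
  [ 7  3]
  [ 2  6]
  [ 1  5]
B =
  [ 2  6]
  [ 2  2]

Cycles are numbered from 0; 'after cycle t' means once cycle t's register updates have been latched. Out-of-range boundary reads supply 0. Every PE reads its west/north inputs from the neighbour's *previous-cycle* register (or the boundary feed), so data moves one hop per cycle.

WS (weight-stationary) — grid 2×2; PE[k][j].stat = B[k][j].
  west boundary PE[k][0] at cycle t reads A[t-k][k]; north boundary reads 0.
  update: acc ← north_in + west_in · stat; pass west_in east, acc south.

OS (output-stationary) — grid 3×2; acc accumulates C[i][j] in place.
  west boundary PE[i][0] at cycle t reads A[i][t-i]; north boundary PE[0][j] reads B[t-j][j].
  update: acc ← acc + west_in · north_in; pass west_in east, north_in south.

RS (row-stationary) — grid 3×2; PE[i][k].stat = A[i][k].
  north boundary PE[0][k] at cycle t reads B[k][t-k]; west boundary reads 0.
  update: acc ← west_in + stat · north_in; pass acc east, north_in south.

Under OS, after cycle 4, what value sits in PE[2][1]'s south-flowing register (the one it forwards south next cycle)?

register = 2

OS 3×2: PE[2][1] cycle-by-cycle (with neighbour feeds):
  step 0 · PE1,1: acc=0; fwd→0 fwd↓0
  step 0 · PE2,0: acc=0; fwd→0 fwd↓0
  step 0 · PE2,1: acc=0; fwd→0 fwd↓0
  step 1 · PE1,1: acc=0; fwd→0 fwd↓0
  step 1 · PE2,0: acc=0; fwd→0 fwd↓0
  step 1 · PE2,1: acc=0; fwd→0 fwd↓0
  step 2 · PE1,1: acc=12; fwd→2 fwd↓6
  step 2 · PE2,0: acc=2; fwd→1 fwd↓2
  step 2 · PE2,1: acc=0; fwd→0 fwd↓0
  step 3 · PE1,1: acc=24; fwd→6 fwd↓2
  step 3 · PE2,0: acc=12; fwd→5 fwd↓2
  step 3 · PE2,1: acc=6; fwd→1 fwd↓6
  step 4 · PE1,1: acc=24; fwd→0 fwd↓0
  step 4 · PE2,0: acc=12; fwd→0 fwd↓0
  step 4 · PE2,1: acc=16; fwd→5 fwd↓2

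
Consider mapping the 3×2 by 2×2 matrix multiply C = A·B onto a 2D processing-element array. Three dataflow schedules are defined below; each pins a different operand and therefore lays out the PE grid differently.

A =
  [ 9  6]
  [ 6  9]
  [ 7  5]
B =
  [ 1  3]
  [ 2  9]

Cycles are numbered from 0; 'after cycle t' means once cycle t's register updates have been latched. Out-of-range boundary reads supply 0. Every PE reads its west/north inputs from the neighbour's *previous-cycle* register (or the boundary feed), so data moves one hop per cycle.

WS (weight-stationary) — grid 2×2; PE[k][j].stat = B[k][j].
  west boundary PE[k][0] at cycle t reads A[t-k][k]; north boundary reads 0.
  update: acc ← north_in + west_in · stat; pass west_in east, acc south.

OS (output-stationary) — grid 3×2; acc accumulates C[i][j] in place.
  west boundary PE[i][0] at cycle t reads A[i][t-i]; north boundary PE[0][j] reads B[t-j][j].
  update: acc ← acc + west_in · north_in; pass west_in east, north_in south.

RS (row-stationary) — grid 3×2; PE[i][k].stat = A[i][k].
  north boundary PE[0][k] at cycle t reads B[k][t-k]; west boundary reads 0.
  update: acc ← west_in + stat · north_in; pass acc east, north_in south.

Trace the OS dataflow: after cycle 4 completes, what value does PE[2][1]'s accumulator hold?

PE[2][1].acc = 66

OS on a 3×2 grid — tracing PE[2][1] and its feeders:
  c0 r1c1: 0 / 0 / 0
  c0 r2c0: 0 / 0 / 0
  c0 r2c1: 0 / 0 / 0
  c1 r1c1: 0 / 0 / 0
  c1 r2c0: 0 / 0 / 0
  c1 r2c1: 0 / 0 / 0
  c2 r1c1: 18 / 6 / 3
  c2 r2c0: 7 / 7 / 1
  c2 r2c1: 0 / 0 / 0
  c3 r1c1: 99 / 9 / 9
  c3 r2c0: 17 / 5 / 2
  c3 r2c1: 21 / 7 / 3
  c4 r1c1: 99 / 0 / 0
  c4 r2c0: 17 / 0 / 0
  c4 r2c1: 66 / 5 / 9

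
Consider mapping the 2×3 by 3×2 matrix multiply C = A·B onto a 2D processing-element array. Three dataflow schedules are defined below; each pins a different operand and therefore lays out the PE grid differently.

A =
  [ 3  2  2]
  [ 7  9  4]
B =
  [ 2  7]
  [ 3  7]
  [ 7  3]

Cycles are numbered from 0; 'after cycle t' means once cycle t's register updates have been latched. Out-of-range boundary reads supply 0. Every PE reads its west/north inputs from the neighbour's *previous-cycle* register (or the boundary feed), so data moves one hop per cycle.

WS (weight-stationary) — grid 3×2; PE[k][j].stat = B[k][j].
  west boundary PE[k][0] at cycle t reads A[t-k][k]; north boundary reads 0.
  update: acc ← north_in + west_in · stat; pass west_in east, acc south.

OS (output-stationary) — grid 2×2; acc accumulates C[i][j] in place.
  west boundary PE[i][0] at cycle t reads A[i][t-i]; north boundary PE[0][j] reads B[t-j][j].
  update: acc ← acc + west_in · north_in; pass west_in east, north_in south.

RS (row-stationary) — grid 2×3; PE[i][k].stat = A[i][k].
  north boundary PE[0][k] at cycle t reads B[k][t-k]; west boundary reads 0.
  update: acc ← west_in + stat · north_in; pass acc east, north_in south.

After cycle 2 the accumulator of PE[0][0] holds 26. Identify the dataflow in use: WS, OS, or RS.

dataflow = OS

WS (3×2 grid), PE[0][0]:
  @0  [0,0]  acc 6  |  →3  ↓6
  @1  [0,0]  acc 14  |  →7  ↓14
  @2  [0,0]  acc 0  |  →0  ↓0
OS (2×2 grid), PE[0][0]:
  @0  [0,0]  acc 6  |  →3  ↓2
  @1  [0,0]  acc 12  |  →2  ↓3
  @2  [0,0]  acc 26  |  →2  ↓7
RS (2×3 grid), PE[0][0]:
  @0  [0,0]  acc 6  |  →6  ↓2
  @1  [0,0]  acc 21  |  →21  ↓7
  @2  [0,0]  acc 0  |  →0  ↓0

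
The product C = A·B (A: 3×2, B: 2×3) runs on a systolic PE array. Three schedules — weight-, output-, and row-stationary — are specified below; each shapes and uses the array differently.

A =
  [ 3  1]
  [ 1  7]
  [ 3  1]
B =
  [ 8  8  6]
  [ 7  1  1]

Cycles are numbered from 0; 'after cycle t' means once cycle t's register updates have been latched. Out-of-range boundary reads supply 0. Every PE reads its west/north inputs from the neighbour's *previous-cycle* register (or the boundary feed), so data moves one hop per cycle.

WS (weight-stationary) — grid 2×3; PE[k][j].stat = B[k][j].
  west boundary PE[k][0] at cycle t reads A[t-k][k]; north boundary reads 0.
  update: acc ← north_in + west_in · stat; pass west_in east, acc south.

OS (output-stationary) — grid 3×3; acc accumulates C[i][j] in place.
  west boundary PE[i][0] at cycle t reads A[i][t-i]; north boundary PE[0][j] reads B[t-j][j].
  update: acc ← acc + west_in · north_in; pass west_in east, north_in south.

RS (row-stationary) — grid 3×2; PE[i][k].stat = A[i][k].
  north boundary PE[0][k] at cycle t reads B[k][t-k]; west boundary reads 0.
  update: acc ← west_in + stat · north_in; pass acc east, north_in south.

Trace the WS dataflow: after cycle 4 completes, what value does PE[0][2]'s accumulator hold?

Tracing WS — 2×3 array, target PE[0][2]:
  t=0 PE[0][1]: acc=0 h=0 v=0
  t=0 PE[0][2]: acc=0 h=0 v=0
  t=1 PE[0][1]: acc=24 h=3 v=24
  t=1 PE[0][2]: acc=0 h=0 v=0
  t=2 PE[0][1]: acc=8 h=1 v=8
  t=2 PE[0][2]: acc=18 h=3 v=18
  t=3 PE[0][1]: acc=24 h=3 v=24
  t=3 PE[0][2]: acc=6 h=1 v=6
  t=4 PE[0][1]: acc=0 h=0 v=0
  t=4 PE[0][2]: acc=18 h=3 v=18

PE[0][2].acc = 18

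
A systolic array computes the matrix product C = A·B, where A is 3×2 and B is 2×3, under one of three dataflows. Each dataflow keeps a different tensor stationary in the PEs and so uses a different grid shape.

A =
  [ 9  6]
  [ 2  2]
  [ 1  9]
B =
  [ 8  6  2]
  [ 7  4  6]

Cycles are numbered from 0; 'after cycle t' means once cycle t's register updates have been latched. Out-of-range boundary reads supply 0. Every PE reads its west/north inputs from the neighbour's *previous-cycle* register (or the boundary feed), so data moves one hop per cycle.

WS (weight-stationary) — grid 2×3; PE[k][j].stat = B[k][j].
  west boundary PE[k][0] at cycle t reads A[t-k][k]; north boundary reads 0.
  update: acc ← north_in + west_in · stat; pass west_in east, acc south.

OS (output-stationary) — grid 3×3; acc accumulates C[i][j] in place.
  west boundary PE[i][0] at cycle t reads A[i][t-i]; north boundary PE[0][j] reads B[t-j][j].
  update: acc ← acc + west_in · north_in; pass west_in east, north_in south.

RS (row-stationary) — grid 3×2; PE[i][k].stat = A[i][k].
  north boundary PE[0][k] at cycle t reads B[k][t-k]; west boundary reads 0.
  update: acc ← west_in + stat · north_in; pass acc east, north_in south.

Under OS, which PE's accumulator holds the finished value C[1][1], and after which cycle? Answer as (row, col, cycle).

(row, col, cycle) = (1, 1, 3)

OS — PE[1][1] is where C[1][1] collects:
  0: (1,1).acc=0  regs=<0,0>
  1: (1,1).acc=0  regs=<0,0>
  2: (1,1).acc=12  regs=<2,6>
  3: (1,1).acc=20  regs=<2,4>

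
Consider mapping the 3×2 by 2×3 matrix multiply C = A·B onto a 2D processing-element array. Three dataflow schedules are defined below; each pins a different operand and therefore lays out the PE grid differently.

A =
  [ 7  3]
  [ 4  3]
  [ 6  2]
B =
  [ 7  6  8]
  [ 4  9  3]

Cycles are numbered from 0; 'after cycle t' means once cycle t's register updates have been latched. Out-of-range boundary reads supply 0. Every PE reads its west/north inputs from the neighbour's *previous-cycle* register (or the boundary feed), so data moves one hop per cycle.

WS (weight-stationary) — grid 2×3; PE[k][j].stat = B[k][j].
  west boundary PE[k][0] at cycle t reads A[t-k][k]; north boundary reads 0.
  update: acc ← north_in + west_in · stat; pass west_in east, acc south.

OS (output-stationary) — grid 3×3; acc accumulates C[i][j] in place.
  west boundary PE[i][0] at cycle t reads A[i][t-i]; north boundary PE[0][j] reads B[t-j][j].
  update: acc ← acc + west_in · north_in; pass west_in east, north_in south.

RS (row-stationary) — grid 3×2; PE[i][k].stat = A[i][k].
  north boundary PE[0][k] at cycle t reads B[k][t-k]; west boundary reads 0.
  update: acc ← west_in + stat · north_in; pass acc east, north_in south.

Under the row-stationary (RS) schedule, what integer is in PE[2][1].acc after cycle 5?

RS (3×2). Following PE[2][1] plus its west/north inputs:
  @0  [1,1]  acc 0  |  →0  ↓0
  @0  [2,0]  acc 0  |  →0  ↓0
  @0  [2,1]  acc 0  |  →0  ↓0
  @1  [1,1]  acc 0  |  →0  ↓0
  @1  [2,0]  acc 0  |  →0  ↓0
  @1  [2,1]  acc 0  |  →0  ↓0
  @2  [1,1]  acc 40  |  →40  ↓4
  @2  [2,0]  acc 42  |  →42  ↓7
  @2  [2,1]  acc 0  |  →0  ↓0
  @3  [1,1]  acc 51  |  →51  ↓9
  @3  [2,0]  acc 36  |  →36  ↓6
  @3  [2,1]  acc 50  |  →50  ↓4
  @4  [1,1]  acc 41  |  →41  ↓3
  @4  [2,0]  acc 48  |  →48  ↓8
  @4  [2,1]  acc 54  |  →54  ↓9
  @5  [1,1]  acc 0  |  →0  ↓0
  @5  [2,0]  acc 0  |  →0  ↓0
  @5  [2,1]  acc 54  |  →54  ↓3

PE[2][1].acc = 54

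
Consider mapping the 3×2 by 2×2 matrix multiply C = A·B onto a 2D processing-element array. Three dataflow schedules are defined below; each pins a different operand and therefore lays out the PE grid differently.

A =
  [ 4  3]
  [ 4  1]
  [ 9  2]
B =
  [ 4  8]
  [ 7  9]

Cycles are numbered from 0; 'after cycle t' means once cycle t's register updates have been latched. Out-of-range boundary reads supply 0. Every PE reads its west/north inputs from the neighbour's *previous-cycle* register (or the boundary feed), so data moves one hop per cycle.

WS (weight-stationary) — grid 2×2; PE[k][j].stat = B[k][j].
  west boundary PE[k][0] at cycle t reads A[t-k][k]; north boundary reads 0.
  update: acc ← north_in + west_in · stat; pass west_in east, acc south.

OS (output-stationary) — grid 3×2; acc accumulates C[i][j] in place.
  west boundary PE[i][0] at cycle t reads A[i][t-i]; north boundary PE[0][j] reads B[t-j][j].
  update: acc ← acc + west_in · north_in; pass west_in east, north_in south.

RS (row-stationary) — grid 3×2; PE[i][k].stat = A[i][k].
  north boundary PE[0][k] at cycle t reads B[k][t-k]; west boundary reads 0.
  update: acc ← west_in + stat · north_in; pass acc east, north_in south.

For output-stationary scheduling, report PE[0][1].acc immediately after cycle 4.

PE[0][1].acc = 59

OS on a 3×2 grid — tracing PE[0][1] and its feeders:
  step 0 · PE0,0: acc=16; fwd→4 fwd↓4
  step 0 · PE0,1: acc=0; fwd→0 fwd↓0
  step 1 · PE0,0: acc=37; fwd→3 fwd↓7
  step 1 · PE0,1: acc=32; fwd→4 fwd↓8
  step 2 · PE0,0: acc=37; fwd→0 fwd↓0
  step 2 · PE0,1: acc=59; fwd→3 fwd↓9
  step 3 · PE0,0: acc=37; fwd→0 fwd↓0
  step 3 · PE0,1: acc=59; fwd→0 fwd↓0
  step 4 · PE0,0: acc=37; fwd→0 fwd↓0
  step 4 · PE0,1: acc=59; fwd→0 fwd↓0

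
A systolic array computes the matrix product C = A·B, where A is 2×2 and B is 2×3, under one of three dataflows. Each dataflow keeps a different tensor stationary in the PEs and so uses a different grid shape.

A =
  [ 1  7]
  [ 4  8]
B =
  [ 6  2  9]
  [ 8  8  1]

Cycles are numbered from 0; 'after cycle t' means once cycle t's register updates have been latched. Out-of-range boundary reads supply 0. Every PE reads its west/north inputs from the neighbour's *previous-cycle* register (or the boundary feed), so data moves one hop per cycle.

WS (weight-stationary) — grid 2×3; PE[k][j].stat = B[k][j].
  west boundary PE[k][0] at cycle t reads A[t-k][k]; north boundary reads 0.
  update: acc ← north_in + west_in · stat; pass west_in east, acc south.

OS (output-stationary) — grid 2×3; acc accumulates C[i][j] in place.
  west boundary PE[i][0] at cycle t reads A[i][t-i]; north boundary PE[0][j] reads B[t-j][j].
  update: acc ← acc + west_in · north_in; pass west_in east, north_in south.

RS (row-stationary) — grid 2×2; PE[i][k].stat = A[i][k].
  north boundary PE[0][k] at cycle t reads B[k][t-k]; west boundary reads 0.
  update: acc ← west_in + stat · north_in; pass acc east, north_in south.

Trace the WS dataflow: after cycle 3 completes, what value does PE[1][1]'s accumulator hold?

PE[1][1].acc = 72

WS (2×3). Following PE[1][1] plus its west/north inputs:
  cycle 0: PE[0][1] → acc 0, east 0, south 0
  cycle 0: PE[1][0] → acc 0, east 0, south 0
  cycle 0: PE[1][1] → acc 0, east 0, south 0
  cycle 1: PE[0][1] → acc 2, east 1, south 2
  cycle 1: PE[1][0] → acc 62, east 7, south 62
  cycle 1: PE[1][1] → acc 0, east 0, south 0
  cycle 2: PE[0][1] → acc 8, east 4, south 8
  cycle 2: PE[1][0] → acc 88, east 8, south 88
  cycle 2: PE[1][1] → acc 58, east 7, south 58
  cycle 3: PE[0][1] → acc 0, east 0, south 0
  cycle 3: PE[1][0] → acc 0, east 0, south 0
  cycle 3: PE[1][1] → acc 72, east 8, south 72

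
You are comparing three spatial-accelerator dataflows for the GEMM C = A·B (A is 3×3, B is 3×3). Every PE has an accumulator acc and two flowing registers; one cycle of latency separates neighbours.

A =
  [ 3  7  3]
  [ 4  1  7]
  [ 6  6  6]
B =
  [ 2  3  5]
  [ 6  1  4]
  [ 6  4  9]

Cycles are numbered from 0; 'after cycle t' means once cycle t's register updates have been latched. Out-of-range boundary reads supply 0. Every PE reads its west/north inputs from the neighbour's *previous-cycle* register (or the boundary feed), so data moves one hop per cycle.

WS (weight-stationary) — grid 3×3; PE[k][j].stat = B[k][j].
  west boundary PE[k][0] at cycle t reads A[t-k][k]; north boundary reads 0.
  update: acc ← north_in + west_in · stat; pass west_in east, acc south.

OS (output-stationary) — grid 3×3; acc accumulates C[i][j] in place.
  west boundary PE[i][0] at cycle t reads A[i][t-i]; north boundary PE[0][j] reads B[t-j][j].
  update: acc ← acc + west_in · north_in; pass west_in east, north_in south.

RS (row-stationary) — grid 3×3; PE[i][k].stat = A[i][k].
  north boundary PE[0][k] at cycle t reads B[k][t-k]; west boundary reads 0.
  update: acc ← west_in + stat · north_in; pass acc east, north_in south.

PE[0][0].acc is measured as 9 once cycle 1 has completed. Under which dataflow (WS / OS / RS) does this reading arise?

WS [3×3] PE[0][0] across cycles:
  step 0 · PE0,0: acc=6; fwd→3 fwd↓6
  step 1 · PE0,0: acc=8; fwd→4 fwd↓8
OS [3×3] PE[0][0] across cycles:
  step 0 · PE0,0: acc=6; fwd→3 fwd↓2
  step 1 · PE0,0: acc=48; fwd→7 fwd↓6
RS [3×3] PE[0][0] across cycles:
  step 0 · PE0,0: acc=6; fwd→6 fwd↓2
  step 1 · PE0,0: acc=9; fwd→9 fwd↓3

dataflow = RS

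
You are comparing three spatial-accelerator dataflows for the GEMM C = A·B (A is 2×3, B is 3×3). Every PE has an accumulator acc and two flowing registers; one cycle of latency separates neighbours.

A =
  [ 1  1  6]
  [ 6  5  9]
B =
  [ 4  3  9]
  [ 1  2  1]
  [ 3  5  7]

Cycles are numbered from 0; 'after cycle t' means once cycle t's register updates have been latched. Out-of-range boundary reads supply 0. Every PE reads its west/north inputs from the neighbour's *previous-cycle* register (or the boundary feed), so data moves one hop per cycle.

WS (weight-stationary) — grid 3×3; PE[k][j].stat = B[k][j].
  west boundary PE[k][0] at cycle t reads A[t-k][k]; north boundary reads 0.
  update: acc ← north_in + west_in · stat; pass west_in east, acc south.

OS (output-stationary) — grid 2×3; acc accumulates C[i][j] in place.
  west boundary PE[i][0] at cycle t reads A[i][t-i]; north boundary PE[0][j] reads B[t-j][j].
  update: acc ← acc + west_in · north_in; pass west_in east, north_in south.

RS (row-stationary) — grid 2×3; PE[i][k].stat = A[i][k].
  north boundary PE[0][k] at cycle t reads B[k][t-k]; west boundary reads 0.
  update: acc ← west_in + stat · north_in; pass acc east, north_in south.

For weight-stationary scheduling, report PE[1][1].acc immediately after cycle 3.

PE[1][1].acc = 28

WS on a 3×3 grid — tracing PE[1][1] and its feeders:
  after 0 — PE[0][1] acc=0, pass-E 0, pass-S 0
  after 0 — PE[1][0] acc=0, pass-E 0, pass-S 0
  after 0 — PE[1][1] acc=0, pass-E 0, pass-S 0
  after 1 — PE[0][1] acc=3, pass-E 1, pass-S 3
  after 1 — PE[1][0] acc=5, pass-E 1, pass-S 5
  after 1 — PE[1][1] acc=0, pass-E 0, pass-S 0
  after 2 — PE[0][1] acc=18, pass-E 6, pass-S 18
  after 2 — PE[1][0] acc=29, pass-E 5, pass-S 29
  after 2 — PE[1][1] acc=5, pass-E 1, pass-S 5
  after 3 — PE[0][1] acc=0, pass-E 0, pass-S 0
  after 3 — PE[1][0] acc=0, pass-E 0, pass-S 0
  after 3 — PE[1][1] acc=28, pass-E 5, pass-S 28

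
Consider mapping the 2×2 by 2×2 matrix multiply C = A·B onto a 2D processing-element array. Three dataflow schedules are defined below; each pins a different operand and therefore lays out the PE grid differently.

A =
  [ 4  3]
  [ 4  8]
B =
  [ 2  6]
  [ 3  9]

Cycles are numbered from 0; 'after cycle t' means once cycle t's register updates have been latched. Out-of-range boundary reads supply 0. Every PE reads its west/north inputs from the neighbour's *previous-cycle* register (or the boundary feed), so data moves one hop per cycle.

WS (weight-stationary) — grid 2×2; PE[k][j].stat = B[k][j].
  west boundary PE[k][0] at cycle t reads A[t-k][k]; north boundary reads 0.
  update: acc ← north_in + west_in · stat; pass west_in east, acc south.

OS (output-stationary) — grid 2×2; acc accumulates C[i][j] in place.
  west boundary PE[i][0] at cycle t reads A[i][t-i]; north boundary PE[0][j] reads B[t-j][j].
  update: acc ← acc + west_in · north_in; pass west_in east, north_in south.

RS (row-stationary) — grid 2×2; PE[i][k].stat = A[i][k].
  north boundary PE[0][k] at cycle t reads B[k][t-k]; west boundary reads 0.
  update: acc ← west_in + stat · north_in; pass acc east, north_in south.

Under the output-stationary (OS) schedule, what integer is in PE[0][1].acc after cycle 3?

PE[0][1].acc = 51

Tracing OS — 2×2 array, target PE[0][1]:
  [0] (0,0) acc=8 (h:4 v:2)
  [0] (0,1) acc=0 (h:0 v:0)
  [1] (0,0) acc=17 (h:3 v:3)
  [1] (0,1) acc=24 (h:4 v:6)
  [2] (0,0) acc=17 (h:0 v:0)
  [2] (0,1) acc=51 (h:3 v:9)
  [3] (0,0) acc=17 (h:0 v:0)
  [3] (0,1) acc=51 (h:0 v:0)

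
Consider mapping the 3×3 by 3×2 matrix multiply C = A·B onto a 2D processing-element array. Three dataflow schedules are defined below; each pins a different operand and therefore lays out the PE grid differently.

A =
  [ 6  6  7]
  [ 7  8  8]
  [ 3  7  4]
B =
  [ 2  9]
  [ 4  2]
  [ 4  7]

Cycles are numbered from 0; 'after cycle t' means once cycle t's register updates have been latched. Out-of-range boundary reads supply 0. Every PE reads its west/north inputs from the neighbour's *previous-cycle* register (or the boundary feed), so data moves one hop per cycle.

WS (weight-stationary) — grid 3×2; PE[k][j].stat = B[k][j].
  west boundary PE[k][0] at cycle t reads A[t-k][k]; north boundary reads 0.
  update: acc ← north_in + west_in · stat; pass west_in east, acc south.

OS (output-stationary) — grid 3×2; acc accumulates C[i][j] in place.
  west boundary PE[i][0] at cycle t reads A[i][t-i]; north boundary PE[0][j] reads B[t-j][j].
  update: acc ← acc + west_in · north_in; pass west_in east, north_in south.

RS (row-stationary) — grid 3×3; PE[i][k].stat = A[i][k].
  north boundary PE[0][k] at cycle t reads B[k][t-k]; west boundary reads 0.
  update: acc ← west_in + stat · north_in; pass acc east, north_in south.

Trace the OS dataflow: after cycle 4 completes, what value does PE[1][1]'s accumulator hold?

PE[1][1].acc = 135

OS on a 3×2 grid — tracing PE[1][1] and its feeders:
  @0  [0,1]  acc 0  |  →0  ↓0
  @0  [1,0]  acc 0  |  →0  ↓0
  @0  [1,1]  acc 0  |  →0  ↓0
  @1  [0,1]  acc 54  |  →6  ↓9
  @1  [1,0]  acc 14  |  →7  ↓2
  @1  [1,1]  acc 0  |  →0  ↓0
  @2  [0,1]  acc 66  |  →6  ↓2
  @2  [1,0]  acc 46  |  →8  ↓4
  @2  [1,1]  acc 63  |  →7  ↓9
  @3  [0,1]  acc 115  |  →7  ↓7
  @3  [1,0]  acc 78  |  →8  ↓4
  @3  [1,1]  acc 79  |  →8  ↓2
  @4  [0,1]  acc 115  |  →0  ↓0
  @4  [1,0]  acc 78  |  →0  ↓0
  @4  [1,1]  acc 135  |  →8  ↓7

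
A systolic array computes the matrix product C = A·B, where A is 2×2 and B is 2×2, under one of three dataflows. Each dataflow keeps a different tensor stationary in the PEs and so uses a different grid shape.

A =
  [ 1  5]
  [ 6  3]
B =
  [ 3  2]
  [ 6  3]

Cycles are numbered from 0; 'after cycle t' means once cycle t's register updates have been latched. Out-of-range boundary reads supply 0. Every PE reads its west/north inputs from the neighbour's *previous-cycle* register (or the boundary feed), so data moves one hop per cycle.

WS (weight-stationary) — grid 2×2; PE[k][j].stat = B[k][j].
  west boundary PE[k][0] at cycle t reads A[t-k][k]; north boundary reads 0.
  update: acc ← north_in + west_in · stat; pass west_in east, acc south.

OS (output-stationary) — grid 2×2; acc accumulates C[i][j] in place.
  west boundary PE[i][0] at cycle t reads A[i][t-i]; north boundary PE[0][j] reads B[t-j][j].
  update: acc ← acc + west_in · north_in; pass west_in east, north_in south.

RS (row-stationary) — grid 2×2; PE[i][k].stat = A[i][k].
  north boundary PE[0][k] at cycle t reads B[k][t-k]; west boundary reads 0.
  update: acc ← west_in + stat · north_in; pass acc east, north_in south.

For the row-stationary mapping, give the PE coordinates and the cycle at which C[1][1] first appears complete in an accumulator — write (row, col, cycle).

(row, col, cycle) = (1, 1, 3)

Under RS, C[1][1] lands at PE[1][1]:
  c0 r1c1: 0 / 0 / 0
  c1 r1c1: 0 / 0 / 0
  c2 r1c1: 36 / 36 / 6
  c3 r1c1: 21 / 21 / 3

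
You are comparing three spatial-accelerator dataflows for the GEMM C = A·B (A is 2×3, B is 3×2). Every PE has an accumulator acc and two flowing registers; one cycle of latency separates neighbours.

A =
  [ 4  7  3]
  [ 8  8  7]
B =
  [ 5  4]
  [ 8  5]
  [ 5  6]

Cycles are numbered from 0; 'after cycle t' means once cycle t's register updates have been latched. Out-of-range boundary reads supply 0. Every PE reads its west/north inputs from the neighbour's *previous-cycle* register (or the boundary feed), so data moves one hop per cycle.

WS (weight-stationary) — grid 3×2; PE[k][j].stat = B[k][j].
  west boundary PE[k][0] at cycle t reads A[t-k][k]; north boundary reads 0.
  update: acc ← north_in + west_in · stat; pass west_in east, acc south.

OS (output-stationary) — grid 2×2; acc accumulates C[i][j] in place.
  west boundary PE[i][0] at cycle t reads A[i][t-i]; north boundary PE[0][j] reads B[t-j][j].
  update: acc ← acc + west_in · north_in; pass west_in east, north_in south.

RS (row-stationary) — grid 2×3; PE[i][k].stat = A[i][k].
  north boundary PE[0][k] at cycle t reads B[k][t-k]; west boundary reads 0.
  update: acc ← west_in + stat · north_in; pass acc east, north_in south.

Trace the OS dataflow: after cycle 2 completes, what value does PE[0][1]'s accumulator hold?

PE[0][1].acc = 51

OS on a 2×2 grid — tracing PE[0][1] and its feeders:
  @0  [0,0]  acc 20  |  →4  ↓5
  @0  [0,1]  acc 0  |  →0  ↓0
  @1  [0,0]  acc 76  |  →7  ↓8
  @1  [0,1]  acc 16  |  →4  ↓4
  @2  [0,0]  acc 91  |  →3  ↓5
  @2  [0,1]  acc 51  |  →7  ↓5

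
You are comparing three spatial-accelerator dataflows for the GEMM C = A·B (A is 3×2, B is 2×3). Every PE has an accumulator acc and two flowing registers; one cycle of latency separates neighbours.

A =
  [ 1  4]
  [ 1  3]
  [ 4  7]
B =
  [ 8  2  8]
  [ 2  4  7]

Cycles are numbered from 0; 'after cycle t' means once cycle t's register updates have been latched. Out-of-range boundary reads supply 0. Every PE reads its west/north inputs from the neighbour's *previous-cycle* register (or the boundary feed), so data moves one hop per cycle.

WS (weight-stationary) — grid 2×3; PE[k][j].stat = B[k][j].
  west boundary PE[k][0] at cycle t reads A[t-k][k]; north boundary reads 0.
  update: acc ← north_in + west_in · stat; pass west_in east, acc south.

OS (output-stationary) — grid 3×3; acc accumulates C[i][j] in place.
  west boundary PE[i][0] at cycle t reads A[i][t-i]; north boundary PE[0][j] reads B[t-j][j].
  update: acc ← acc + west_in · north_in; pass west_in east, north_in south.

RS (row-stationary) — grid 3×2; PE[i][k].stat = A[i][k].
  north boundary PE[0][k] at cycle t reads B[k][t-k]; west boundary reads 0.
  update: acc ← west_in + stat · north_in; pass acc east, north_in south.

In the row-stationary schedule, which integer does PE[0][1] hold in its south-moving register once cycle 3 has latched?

RS 3×2: PE[0][1] cycle-by-cycle (with neighbour feeds):
  c0 r0c0: 8 / 8 / 8
  c0 r0c1: 0 / 0 / 0
  c1 r0c0: 2 / 2 / 2
  c1 r0c1: 16 / 16 / 2
  c2 r0c0: 8 / 8 / 8
  c2 r0c1: 18 / 18 / 4
  c3 r0c0: 0 / 0 / 0
  c3 r0c1: 36 / 36 / 7

register = 7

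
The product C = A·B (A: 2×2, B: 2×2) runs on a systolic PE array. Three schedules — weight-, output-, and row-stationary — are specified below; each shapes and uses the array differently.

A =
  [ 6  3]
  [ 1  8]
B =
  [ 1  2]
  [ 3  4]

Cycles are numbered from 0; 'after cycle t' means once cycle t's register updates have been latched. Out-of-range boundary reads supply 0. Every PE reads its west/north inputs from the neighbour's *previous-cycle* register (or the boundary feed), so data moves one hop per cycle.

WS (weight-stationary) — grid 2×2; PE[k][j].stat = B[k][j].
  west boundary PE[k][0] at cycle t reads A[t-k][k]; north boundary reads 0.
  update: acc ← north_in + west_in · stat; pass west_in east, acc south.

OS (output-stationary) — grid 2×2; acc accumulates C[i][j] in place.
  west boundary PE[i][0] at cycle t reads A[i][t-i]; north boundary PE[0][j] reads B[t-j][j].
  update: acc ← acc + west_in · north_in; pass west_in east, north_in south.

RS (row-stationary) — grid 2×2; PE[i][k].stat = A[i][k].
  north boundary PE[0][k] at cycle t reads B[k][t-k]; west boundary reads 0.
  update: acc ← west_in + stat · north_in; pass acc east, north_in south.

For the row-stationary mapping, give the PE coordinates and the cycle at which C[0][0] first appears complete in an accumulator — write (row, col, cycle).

RS — PE[0][1] is where C[0][0] collects:
  0: (0,1).acc=0  regs=<0,0>
  1: (0,1).acc=15  regs=<15,3>

(row, col, cycle) = (0, 1, 1)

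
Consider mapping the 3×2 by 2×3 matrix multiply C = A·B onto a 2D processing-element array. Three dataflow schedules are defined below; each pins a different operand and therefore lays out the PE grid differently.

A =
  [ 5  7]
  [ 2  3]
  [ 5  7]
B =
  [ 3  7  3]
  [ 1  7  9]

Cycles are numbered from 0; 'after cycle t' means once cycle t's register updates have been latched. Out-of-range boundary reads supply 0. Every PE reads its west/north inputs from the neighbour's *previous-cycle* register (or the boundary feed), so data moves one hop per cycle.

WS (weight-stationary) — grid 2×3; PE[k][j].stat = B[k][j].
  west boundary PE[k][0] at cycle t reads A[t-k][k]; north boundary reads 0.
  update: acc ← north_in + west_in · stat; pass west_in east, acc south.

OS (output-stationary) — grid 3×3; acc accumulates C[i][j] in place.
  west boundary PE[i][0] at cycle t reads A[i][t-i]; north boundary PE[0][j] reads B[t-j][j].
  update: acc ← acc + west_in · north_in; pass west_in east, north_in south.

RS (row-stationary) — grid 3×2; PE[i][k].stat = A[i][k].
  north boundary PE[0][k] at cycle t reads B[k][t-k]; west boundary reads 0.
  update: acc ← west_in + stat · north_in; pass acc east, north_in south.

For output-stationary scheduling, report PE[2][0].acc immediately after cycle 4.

PE[2][0].acc = 22

Tracing OS — 3×3 array, target PE[2][0]:
  [0] (1,0) acc=0 (h:0 v:0)
  [0] (2,0) acc=0 (h:0 v:0)
  [1] (1,0) acc=6 (h:2 v:3)
  [1] (2,0) acc=0 (h:0 v:0)
  [2] (1,0) acc=9 (h:3 v:1)
  [2] (2,0) acc=15 (h:5 v:3)
  [3] (1,0) acc=9 (h:0 v:0)
  [3] (2,0) acc=22 (h:7 v:1)
  [4] (1,0) acc=9 (h:0 v:0)
  [4] (2,0) acc=22 (h:0 v:0)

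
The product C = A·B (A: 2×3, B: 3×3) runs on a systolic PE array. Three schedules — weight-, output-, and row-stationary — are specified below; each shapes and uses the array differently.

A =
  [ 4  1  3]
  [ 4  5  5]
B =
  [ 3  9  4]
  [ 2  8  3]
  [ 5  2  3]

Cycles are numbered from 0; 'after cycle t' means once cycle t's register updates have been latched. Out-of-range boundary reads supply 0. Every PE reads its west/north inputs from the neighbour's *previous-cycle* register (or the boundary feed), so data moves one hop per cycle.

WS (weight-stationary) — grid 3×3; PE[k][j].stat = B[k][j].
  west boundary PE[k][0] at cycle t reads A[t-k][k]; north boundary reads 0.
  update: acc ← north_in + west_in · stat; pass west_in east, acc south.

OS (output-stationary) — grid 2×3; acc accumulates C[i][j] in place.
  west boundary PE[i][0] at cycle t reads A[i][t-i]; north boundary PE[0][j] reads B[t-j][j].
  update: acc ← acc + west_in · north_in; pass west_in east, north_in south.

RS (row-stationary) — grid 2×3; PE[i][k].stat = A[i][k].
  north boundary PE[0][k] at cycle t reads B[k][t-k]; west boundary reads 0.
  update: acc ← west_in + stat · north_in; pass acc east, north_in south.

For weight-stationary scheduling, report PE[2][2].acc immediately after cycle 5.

WS (3×3). Following PE[2][2] plus its west/north inputs:
  c0 r1c2: 0 / 0 / 0
  c0 r2c1: 0 / 0 / 0
  c0 r2c2: 0 / 0 / 0
  c1 r1c2: 0 / 0 / 0
  c1 r2c1: 0 / 0 / 0
  c1 r2c2: 0 / 0 / 0
  c2 r1c2: 0 / 0 / 0
  c2 r2c1: 0 / 0 / 0
  c2 r2c2: 0 / 0 / 0
  c3 r1c2: 19 / 1 / 19
  c3 r2c1: 50 / 3 / 50
  c3 r2c2: 0 / 0 / 0
  c4 r1c2: 31 / 5 / 31
  c4 r2c1: 86 / 5 / 86
  c4 r2c2: 28 / 3 / 28
  c5 r1c2: 0 / 0 / 0
  c5 r2c1: 0 / 0 / 0
  c5 r2c2: 46 / 5 / 46

PE[2][2].acc = 46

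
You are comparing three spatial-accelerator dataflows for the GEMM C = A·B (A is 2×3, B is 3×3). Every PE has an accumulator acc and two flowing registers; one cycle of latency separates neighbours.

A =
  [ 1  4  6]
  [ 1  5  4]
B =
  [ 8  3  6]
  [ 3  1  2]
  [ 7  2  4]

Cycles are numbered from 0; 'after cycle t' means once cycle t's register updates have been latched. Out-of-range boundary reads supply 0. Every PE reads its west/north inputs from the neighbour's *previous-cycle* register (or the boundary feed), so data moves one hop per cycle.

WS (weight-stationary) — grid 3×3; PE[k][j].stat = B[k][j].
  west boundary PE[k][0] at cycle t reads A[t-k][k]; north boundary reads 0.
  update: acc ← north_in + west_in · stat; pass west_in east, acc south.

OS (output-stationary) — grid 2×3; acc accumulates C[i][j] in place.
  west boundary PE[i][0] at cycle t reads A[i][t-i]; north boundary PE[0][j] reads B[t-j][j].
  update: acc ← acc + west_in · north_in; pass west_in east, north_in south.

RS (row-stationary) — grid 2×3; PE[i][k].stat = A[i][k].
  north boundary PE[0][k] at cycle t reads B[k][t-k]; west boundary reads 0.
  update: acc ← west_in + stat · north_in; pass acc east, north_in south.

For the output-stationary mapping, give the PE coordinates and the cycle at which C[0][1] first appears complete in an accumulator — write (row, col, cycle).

Under OS, C[0][1] lands at PE[0][1]:
  cycle 0: PE[0][1] → acc 0, east 0, south 0
  cycle 1: PE[0][1] → acc 3, east 1, south 3
  cycle 2: PE[0][1] → acc 7, east 4, south 1
  cycle 3: PE[0][1] → acc 19, east 6, south 2

(row, col, cycle) = (0, 1, 3)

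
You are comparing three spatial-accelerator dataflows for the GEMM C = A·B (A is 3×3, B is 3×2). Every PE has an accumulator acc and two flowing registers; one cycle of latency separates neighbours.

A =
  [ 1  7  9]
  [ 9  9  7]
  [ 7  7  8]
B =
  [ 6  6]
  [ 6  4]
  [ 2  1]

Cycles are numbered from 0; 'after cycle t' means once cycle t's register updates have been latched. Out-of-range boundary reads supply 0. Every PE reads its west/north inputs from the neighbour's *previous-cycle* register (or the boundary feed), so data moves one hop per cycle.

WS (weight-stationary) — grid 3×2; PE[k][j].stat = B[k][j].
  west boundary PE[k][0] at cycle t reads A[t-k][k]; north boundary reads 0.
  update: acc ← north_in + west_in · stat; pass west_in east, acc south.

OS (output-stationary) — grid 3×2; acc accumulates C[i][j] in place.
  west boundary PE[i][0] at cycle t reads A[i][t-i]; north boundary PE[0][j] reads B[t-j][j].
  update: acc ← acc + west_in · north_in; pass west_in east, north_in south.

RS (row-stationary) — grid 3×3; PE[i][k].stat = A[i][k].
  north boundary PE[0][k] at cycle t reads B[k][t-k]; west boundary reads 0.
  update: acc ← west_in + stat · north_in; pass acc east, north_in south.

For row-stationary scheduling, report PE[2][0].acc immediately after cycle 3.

PE[2][0].acc = 42

RS (3×3). Following PE[2][0] plus its west/north inputs:
  [0] (1,0) acc=0 (h:0 v:0)
  [0] (2,0) acc=0 (h:0 v:0)
  [1] (1,0) acc=54 (h:54 v:6)
  [1] (2,0) acc=0 (h:0 v:0)
  [2] (1,0) acc=54 (h:54 v:6)
  [2] (2,0) acc=42 (h:42 v:6)
  [3] (1,0) acc=0 (h:0 v:0)
  [3] (2,0) acc=42 (h:42 v:6)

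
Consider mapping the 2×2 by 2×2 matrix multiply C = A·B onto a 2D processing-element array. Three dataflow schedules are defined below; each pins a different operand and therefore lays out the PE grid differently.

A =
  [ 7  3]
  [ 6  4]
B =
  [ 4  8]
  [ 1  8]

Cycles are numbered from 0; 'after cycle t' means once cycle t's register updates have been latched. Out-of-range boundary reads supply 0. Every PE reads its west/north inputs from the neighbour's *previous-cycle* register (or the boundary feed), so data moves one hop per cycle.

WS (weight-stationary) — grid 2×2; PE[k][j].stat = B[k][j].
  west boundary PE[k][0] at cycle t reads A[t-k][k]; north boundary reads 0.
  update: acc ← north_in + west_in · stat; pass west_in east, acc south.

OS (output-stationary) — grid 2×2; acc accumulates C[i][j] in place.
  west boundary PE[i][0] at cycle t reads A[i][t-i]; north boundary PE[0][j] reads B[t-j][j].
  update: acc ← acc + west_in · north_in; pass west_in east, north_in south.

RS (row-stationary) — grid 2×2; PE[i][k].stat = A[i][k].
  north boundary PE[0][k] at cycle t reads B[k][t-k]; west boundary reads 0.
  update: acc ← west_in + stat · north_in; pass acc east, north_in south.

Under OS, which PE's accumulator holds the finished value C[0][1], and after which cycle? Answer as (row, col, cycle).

OS — PE[0][1] is where C[0][1] collects:
  cycle 0: PE[0][1] → acc 0, east 0, south 0
  cycle 1: PE[0][1] → acc 56, east 7, south 8
  cycle 2: PE[0][1] → acc 80, east 3, south 8

(row, col, cycle) = (0, 1, 2)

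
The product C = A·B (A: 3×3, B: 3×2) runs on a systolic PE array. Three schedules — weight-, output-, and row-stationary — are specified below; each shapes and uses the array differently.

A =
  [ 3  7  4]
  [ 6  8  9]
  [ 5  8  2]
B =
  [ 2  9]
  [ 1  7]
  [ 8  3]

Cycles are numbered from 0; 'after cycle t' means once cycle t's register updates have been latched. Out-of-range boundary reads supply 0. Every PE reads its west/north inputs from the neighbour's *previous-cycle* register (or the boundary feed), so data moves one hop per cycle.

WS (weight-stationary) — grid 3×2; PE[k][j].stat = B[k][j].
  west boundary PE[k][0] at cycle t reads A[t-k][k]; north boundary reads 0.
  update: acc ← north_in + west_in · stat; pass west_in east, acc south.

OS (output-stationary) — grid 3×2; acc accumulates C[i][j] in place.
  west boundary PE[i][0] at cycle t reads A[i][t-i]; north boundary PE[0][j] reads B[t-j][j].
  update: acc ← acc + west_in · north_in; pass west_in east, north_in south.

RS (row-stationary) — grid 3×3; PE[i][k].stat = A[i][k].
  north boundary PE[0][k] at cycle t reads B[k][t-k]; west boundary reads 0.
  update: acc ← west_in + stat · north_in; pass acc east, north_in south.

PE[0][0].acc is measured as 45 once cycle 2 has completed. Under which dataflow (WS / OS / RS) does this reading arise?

dataflow = OS

Under WS (3×2), PE[0][0]:
  0: (0,0).acc=6  regs=<3,6>
  1: (0,0).acc=12  regs=<6,12>
  2: (0,0).acc=10  regs=<5,10>
Under OS (3×2), PE[0][0]:
  0: (0,0).acc=6  regs=<3,2>
  1: (0,0).acc=13  regs=<7,1>
  2: (0,0).acc=45  regs=<4,8>
Under RS (3×3), PE[0][0]:
  0: (0,0).acc=6  regs=<6,2>
  1: (0,0).acc=27  regs=<27,9>
  2: (0,0).acc=0  regs=<0,0>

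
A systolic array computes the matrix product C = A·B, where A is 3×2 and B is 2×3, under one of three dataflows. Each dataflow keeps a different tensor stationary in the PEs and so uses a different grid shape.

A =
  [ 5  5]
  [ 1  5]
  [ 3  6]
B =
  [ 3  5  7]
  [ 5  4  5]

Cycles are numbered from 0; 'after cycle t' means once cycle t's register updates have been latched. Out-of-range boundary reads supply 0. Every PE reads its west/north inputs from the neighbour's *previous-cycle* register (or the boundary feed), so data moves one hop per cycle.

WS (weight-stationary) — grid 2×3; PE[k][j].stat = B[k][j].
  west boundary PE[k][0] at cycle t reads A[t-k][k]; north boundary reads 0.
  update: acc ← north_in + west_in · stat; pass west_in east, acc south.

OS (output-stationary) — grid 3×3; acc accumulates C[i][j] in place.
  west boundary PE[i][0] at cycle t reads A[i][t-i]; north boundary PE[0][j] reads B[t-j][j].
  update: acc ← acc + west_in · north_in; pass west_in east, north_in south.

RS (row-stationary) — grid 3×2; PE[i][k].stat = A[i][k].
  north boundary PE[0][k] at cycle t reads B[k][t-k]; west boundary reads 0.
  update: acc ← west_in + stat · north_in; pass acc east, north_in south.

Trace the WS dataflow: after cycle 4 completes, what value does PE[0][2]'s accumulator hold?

PE[0][2].acc = 21

Tracing WS — 2×3 array, target PE[0][2]:
  t=0 PE[0][1]: acc=0 h=0 v=0
  t=0 PE[0][2]: acc=0 h=0 v=0
  t=1 PE[0][1]: acc=25 h=5 v=25
  t=1 PE[0][2]: acc=0 h=0 v=0
  t=2 PE[0][1]: acc=5 h=1 v=5
  t=2 PE[0][2]: acc=35 h=5 v=35
  t=3 PE[0][1]: acc=15 h=3 v=15
  t=3 PE[0][2]: acc=7 h=1 v=7
  t=4 PE[0][1]: acc=0 h=0 v=0
  t=4 PE[0][2]: acc=21 h=3 v=21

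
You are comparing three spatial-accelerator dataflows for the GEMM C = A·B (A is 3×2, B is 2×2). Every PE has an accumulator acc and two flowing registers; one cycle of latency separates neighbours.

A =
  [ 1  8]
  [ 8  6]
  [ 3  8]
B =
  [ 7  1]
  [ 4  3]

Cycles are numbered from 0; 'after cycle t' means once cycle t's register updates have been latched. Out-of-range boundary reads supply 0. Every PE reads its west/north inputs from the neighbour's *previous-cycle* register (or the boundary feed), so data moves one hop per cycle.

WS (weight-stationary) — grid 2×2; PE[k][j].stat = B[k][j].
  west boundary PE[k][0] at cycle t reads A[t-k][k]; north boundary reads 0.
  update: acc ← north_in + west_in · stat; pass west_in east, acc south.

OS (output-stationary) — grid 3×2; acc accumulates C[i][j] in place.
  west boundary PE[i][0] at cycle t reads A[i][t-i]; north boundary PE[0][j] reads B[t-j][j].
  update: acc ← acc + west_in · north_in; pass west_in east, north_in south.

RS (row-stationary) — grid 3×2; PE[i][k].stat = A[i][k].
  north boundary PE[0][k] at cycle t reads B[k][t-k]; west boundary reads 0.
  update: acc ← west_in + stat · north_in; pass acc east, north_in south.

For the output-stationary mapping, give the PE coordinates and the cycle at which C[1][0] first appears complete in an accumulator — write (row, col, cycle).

(row, col, cycle) = (1, 0, 2)

OS: C[1][0] accumulates in PE[1][0]:
  t=0 PE[1][0]: acc=0 h=0 v=0
  t=1 PE[1][0]: acc=56 h=8 v=7
  t=2 PE[1][0]: acc=80 h=6 v=4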